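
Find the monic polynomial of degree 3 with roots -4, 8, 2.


A monic polynomial with roots -4, 8, 2 is:
p(x) = (x + 4)(x - 8)(x - 2)
After multiplying by (x + 4): x + 4
After multiplying by (x - 8): x^2 - 4x - 32
After multiplying by (x - 2): x^3 - 6x^2 - 24x + 64

x^3 - 6x^2 - 24x + 64


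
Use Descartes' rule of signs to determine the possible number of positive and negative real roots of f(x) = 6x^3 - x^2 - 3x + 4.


Descartes' rule of signs:

For positive roots, count sign changes in f(x) = 6x^3 - x^2 - 3x + 4:
Signs of coefficients: +, -, -, +
Number of sign changes: 2
Possible positive real roots: 2, 0

For negative roots, examine f(-x) = -6x^3 - x^2 + 3x + 4:
Signs of coefficients: -, -, +, +
Number of sign changes: 1
Possible negative real roots: 1

Positive roots: 2 or 0; Negative roots: 1


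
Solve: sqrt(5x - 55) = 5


Square both sides: 5x - 55 = 5^2 = 25
5x = 25 + 55 = 80
x = 16
Check: sqrt(5*16 - 55) = sqrt(25) = 5 ✓

x = 16


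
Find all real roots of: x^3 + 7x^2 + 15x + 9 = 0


Let p(x) = x^3 + 7x^2 + 15x + 9. By the rational root theorem (leading coefficient 1), any rational root is an integer divisor of 9: try ±1, ±2, ... in turn.
Test x = 1: value = 32 ≠ 0.
Test x = -1: value = 0 ✓, so (x + 1) is a factor.
Synthetic division by (x + 1): bring down 1; 1(-1) + 7 = 6; 6(-1) + 15 = 9; 9(-1) + 9 = 0 → quotient x^2 + 6x + 9, remainder 0.
Solve the quadratic x^2 + 6x + 9 = 0: discriminant = 6^2 - 4(1)(9) = 36 - 36 = 0.
Discriminant = 0, so a double root: x = -6/2 = -3.

x = -3 (multiplicity 2), x = -1


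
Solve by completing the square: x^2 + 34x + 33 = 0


Start: x^2 + 34x + 33 = 0
Move constant: x^2 + 34x = -33
Half of 34 is 17, squared is 289
Add 289 to both sides: x^2 + 34x + 289 = 256
(x + 17)^2 = 256
x + 17 = ±16
x = -17 + 16 = -1 or x = -17 - 16 = -33

x = -33, x = -1


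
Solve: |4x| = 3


An absolute value equation |expr| = 3 gives two cases:
Case 1: 4x = 3
  4x = 3, so x = 3/4
Case 2: 4x = -3
  4x = -3, so x = -3/4

x = -3/4, x = 3/4


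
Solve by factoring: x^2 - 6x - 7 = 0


We need two numbers that multiply to -7 and add to -6.
Those numbers are 1 and -7 (since 1 * (-7) = -7 and 1 + (-7) = -6).
So x^2 - 6x - 7 = (x + 1)(x - 7) = 0
Setting each factor to zero: x = -1 or x = 7

x = -1, x = 7


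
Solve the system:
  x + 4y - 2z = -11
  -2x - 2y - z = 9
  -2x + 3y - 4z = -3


Using Cramer's rule. Expand each determinant along the first row.
D  = 1*[(-2)*(-4) - (-1)*3] - 4*[(-2)*(-4) - (-1)*(-2)] + (-2)*[(-2)*3 - (-2)*(-2)]
  = 1*(11) - 4*(6) + (-2)*(-10) = 7
Dx = (-11)*[(-2)*(-4) - (-1)*3] - 4*[9*(-4) - (-1)*(-3)] + (-2)*[9*3 - (-2)*(-3)]
  = (-11)*(11) - 4*(-39) + (-2)*(21) = -7
Dy = 1*[9*(-4) - (-1)*(-3)] - (-11)*[(-2)*(-4) - (-1)*(-2)] + (-2)*[(-2)*(-3) - 9*(-2)]
  = 1*(-39) - (-11)*(6) + (-2)*(24) = -21
Dz = 1*[(-2)*(-3) - 9*3] - 4*[(-2)*(-3) - 9*(-2)] + (-11)*[(-2)*3 - (-2)*(-2)]
  = 1*(-21) - 4*(24) + (-11)*(-10) = -7
x = Dx/D = -7/7 = -1, y = Dy/D = -21/7 = -3, z = Dz/D = -7/7 = -1
Check eq1: (1)(-1) + (4)(-3) + (-2)(-1) = -11 = -11 ✓
Check eq2: (-2)(-1) + (-2)(-3) + (-1)(-1) = 9 = 9 ✓
Check eq3: (-2)(-1) + (3)(-3) + (-4)(-1) = -3 = -3 ✓

x = -1, y = -3, z = -1


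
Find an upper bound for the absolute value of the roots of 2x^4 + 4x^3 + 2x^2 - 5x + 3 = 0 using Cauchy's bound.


Cauchy's bound: all roots r satisfy |r| <= 1 + max(|a_i/a_n|) for i = 0,...,n-1
where a_n is the leading coefficient.

Coefficients: [2, 4, 2, -5, 3]
Leading coefficient a_n = 2
Ratios |a_i/a_n|: 2, 1, 5/2, 3/2
Maximum ratio: 5/2
Cauchy's bound: |r| <= 1 + 5/2 = 7/2

Upper bound = 7/2


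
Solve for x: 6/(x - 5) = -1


Multiply both sides by (x - 5): 6 = -1(x - 5)
Distribute: 6 = -x + 5
-x = 6 - 5 = 1
x = -1

x = -1


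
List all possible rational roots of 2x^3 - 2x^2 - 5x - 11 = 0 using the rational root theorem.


Rational root theorem: possible roots are ±p/q where:
  p divides the constant term (-11): p ∈ {1, 11}
  q divides the leading coefficient (2): q ∈ {1, 2}

All possible rational roots: -11, -11/2, -1, -1/2, 1/2, 1, 11/2, 11

-11, -11/2, -1, -1/2, 1/2, 1, 11/2, 11


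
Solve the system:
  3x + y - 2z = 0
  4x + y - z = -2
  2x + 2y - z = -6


Using Cramer's rule. Expand each determinant along the first row.
D  = 3*[1*(-1) - (-1)*2] - 1*[4*(-1) - (-1)*2] + (-2)*[4*2 - 1*2]
  = 3*(1) - 1*(-2) + (-2)*(6) = -7
Dx = 0*[1*(-1) - (-1)*2] - 1*[(-2)*(-1) - (-1)*(-6)] + (-2)*[(-2)*2 - 1*(-6)]
  = 0*(1) - 1*(-4) + (-2)*(2) = 0
Dy = 3*[(-2)*(-1) - (-1)*(-6)] - 0*[4*(-1) - (-1)*2] + (-2)*[4*(-6) - (-2)*2]
  = 3*(-4) - 0*(-2) + (-2)*(-20) = 28
Dz = 3*[1*(-6) - (-2)*2] - 1*[4*(-6) - (-2)*2] + 0*[4*2 - 1*2]
  = 3*(-2) - 1*(-20) + 0*(6) = 14
x = Dx/D = 0/-7 = 0, y = Dy/D = 28/-7 = -4, z = Dz/D = 14/-7 = -2
Check eq1: (3)(0) + (1)(-4) + (-2)(-2) = 0 = 0 ✓
Check eq2: (4)(0) + (1)(-4) + (-1)(-2) = -2 = -2 ✓
Check eq3: (2)(0) + (2)(-4) + (-1)(-2) = -6 = -6 ✓

x = 0, y = -4, z = -2


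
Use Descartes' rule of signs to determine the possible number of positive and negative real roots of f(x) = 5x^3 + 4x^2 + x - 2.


Descartes' rule of signs:

For positive roots, count sign changes in f(x) = 5x^3 + 4x^2 + x - 2:
Signs of coefficients: +, +, +, -
Number of sign changes: 1
Possible positive real roots: 1

For negative roots, examine f(-x) = -5x^3 + 4x^2 - x - 2:
Signs of coefficients: -, +, -, -
Number of sign changes: 2
Possible negative real roots: 2, 0

Positive roots: 1; Negative roots: 2 or 0


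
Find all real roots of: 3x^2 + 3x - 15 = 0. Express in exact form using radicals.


Using the quadratic formula: x = (-b ± sqrt(b^2 - 4ac)) / (2a)
Here a = 3, b = 3, c = -15
Discriminant = b^2 - 4ac = 3^2 - 4(3)(-15) = 9 + 180 = 189
Since discriminant = 189 > 0, there are two real roots.
x = (-3 ± 3*sqrt(21)) / 6
Simplifying: x = (-1 ± sqrt(21)) / 2
Numerically: x ≈ 1.7913 or x ≈ -2.7913

x = (-1 + sqrt(21)) / 2 or x = (-1 - sqrt(21)) / 2


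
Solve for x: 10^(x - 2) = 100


Express both sides with the same base.
100 = 10^2
Since the bases match, equate exponents: x - 2 = 2
So x = 2 - (-2) = 4

x = 4


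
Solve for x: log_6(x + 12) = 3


Convert to exponential form: x + 12 = 6^3 = 216
x = 216 - 12 = 204
Check: log_6(204 + 12) = log_6(216) = log_6(216) = 3 ✓

x = 204


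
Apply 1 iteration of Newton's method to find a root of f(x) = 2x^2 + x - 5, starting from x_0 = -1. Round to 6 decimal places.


Newton's method: x_(n+1) = x_n - f(x_n)/f'(x_n)
f(x) = 2x^2 + x - 5
f'(x) = 4x + 1

Iteration 1:
  f(-1.000000) = -4.000000
  f'(-1.000000) = -3.000000
  x_1 = -1.000000 - (-4.000000)/(-3.000000) = -2.333333

x_1 = -2.333333


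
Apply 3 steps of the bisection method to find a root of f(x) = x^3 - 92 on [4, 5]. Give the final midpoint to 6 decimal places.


f(x) = x^3 - 92
f(4) = -28 < 0
f(5) = 33 > 0

Step 1: midpoint = (4.000000 + 5.000000)/2 = 4.500000
  f(4.500000) = -0.875000
  f(mid) < 0, so root is in [4.500000, 5.000000]

Step 2: midpoint = (4.500000 + 5.000000)/2 = 4.750000
  f(4.750000) = 15.171875
  f(mid) > 0, so root is in [4.500000, 4.750000]

Step 3: midpoint = (4.500000 + 4.750000)/2 = 4.625000
  f(4.625000) = 6.931641
  f(mid) > 0, so root is in [4.500000, 4.625000]

midpoint = 4.625000


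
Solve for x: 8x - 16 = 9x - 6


Starting with: 8x - 16 = 9x - 6
Move all x terms to left: (8 - 9)x = -6 + 16
Simplify: -x = 10
Divide both sides by -1: x = -10

x = -10


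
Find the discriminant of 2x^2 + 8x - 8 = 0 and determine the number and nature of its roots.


For ax^2 + bx + c = 0, discriminant D = b^2 - 4ac
Here a = 2, b = 8, c = -8
D = (8)^2 - 4(2)(-8) = 64 + 64 = 128

D = 128 > 0 but not a perfect square
The equation has 2 distinct real irrational roots.

Discriminant = 128, 2 distinct real irrational roots


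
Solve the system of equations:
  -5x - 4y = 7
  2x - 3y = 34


Using Cramer's rule:
Determinant D = (-5)(-3) - (2)(-4) = 15 + 8 = 23
Dx = (7)(-3) - (34)(-4) = -21 + 136 = 115
Dy = (-5)(34) - (2)(7) = -170 - 14 = -184
x = Dx/D = 115/23 = 5
y = Dy/D = -184/23 = -8

x = 5, y = -8


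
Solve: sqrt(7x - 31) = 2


Square both sides: 7x - 31 = 2^2 = 4
7x = 4 + 31 = 35
x = 5
Check: sqrt(7*5 - 31) = sqrt(4) = 2 ✓

x = 5


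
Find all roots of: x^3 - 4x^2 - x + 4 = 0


Let p(x) = x^3 - 4x^2 - x + 4. By the rational root theorem (leading coefficient 1), any rational root is an integer divisor of 4: try ±1, ±2, ... in turn.
Test x = 1: value = 0 ✓, so (x - 1) is a factor.
Synthetic division by (x - 1): bring down 1; 1(1) - 4 = -3; (-3)(1) - 1 = -4; (-4)(1) + 4 = 0 → quotient x^2 - 3x - 4, remainder 0.
Solve the quadratic x^2 - 3x - 4 = 0: discriminant = (-3)^2 - 4(1)(-4) = 9 + 16 = 25.
sqrt(25) = 5, so x = (3 ± 5)/2: x = 4 or x = -1.
Collecting all roots found:

x = -1, x = 1, x = 4


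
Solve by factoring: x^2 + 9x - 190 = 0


We need two numbers that multiply to -190 and add to 9.
Those numbers are -10 and 19 (since (-10) * 19 = -190 and (-10) + 19 = 9).
So x^2 + 9x - 190 = (x - 10)(x + 19) = 0
Setting each factor to zero: x = 10 or x = -19

x = -19, x = 10


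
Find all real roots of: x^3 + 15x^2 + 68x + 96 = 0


Let p(x) = x^3 + 15x^2 + 68x + 96. By the rational root theorem (leading coefficient 1), any rational root is an integer divisor of 96: try ±1, ±2, ... in turn.
Test x = 1: value = 180 ≠ 0.
Test x = -1: value = 42 ≠ 0.
Test x = 2: value = 300 ≠ 0.
Test x = -2: value = 12 ≠ 0.
Test x = 3: value = 462 ≠ 0.
Test x = -3: value = 0 ✓, so (x + 3) is a factor.
Synthetic division by (x + 3): bring down 1; 1(-3) + 15 = 12; 12(-3) + 68 = 32; 32(-3) + 96 = 0 → quotient x^2 + 12x + 32, remainder 0.
Solve the quadratic x^2 + 12x + 32 = 0: discriminant = 12^2 - 4(1)(32) = 144 - 128 = 16.
sqrt(16) = 4, so x = (-12 ± 4)/2: x = -4 or x = -8.

x = -8, x = -4, x = -3


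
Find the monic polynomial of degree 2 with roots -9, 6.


A monic polynomial with roots -9, 6 is:
p(x) = (x + 9)(x - 6)
After multiplying by (x + 9): x + 9
After multiplying by (x - 6): x^2 + 3x - 54

x^2 + 3x - 54


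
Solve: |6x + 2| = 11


An absolute value equation |expr| = 11 gives two cases:
Case 1: 6x + 2 = 11
  6x = 9, so x = 3/2
Case 2: 6x + 2 = -11
  6x = -13, so x = -13/6

x = -13/6, x = 3/2


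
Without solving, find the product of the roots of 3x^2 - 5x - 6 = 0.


By Vieta's formulas for ax^2 + bx + c = 0:
  Sum of roots = -b/a
  Product of roots = c/a

Here a = 3, b = -5, c = -6
Sum = -(-5)/3 = 5/3
Product = -6/3 = -2

Product = -2


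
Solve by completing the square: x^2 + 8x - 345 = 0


Start: x^2 + 8x - 345 = 0
Move constant: x^2 + 8x = 345
Half of 8 is 4, squared is 16
Add 16 to both sides: x^2 + 8x + 16 = 361
(x + 4)^2 = 361
x + 4 = ±19
x = -4 + 19 = 15 or x = -4 - 19 = -23

x = -23, x = 15


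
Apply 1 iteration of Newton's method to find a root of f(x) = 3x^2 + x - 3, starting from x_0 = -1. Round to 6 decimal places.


Newton's method: x_(n+1) = x_n - f(x_n)/f'(x_n)
f(x) = 3x^2 + x - 3
f'(x) = 6x + 1

Iteration 1:
  f(-1.000000) = -1.000000
  f'(-1.000000) = -5.000000
  x_1 = -1.000000 - (-1.000000)/(-5.000000) = -1.200000

x_1 = -1.200000


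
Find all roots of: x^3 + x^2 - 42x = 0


The constant term is 0, so x = 0 is a root. Factor out x:
  x^2 + x - 42 = 0
Solve the quadratic x^2 + x - 42 = 0: discriminant = 1^2 - 4(1)(-42) = 1 + 168 = 169.
sqrt(169) = 13, so x = (-1 ± 13)/2: x = 6 or x = -7.
Collecting all roots found:

x = -7, x = 0, x = 6


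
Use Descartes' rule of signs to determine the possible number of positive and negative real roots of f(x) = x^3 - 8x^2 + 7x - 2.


Descartes' rule of signs:

For positive roots, count sign changes in f(x) = x^3 - 8x^2 + 7x - 2:
Signs of coefficients: +, -, +, -
Number of sign changes: 3
Possible positive real roots: 3, 1

For negative roots, examine f(-x) = -x^3 - 8x^2 - 7x - 2:
Signs of coefficients: -, -, -, -
Number of sign changes: 0
Possible negative real roots: 0

Positive roots: 3 or 1; Negative roots: 0


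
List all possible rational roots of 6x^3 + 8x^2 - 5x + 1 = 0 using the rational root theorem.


Rational root theorem: possible roots are ±p/q where:
  p divides the constant term (1): p ∈ {1}
  q divides the leading coefficient (6): q ∈ {1, 2, 3, 6}

All possible rational roots: -1, -1/2, -1/3, -1/6, 1/6, 1/3, 1/2, 1

-1, -1/2, -1/3, -1/6, 1/6, 1/3, 1/2, 1


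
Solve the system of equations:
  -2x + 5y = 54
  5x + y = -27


Using Cramer's rule:
Determinant D = (-2)(1) - (5)(5) = -2 - 25 = -27
Dx = (54)(1) - (-27)(5) = 54 + 135 = 189
Dy = (-2)(-27) - (5)(54) = 54 - 270 = -216
x = Dx/D = 189/-27 = -7
y = Dy/D = -216/-27 = 8

x = -7, y = 8


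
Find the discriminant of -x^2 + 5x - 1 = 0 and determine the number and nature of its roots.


For ax^2 + bx + c = 0, discriminant D = b^2 - 4ac
Here a = -1, b = 5, c = -1
D = (5)^2 - 4(-1)(-1) = 25 - 4 = 21

D = 21 > 0 but not a perfect square
The equation has 2 distinct real irrational roots.

Discriminant = 21, 2 distinct real irrational roots


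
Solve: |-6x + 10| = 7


An absolute value equation |expr| = 7 gives two cases:
Case 1: -6x + 10 = 7
  -6x = -3, so x = 1/2
Case 2: -6x + 10 = -7
  -6x = -17, so x = 17/6

x = 1/2, x = 17/6


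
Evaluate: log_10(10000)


We need the exponent such that 10^? = 10000
10^4 = 10000
Therefore log_10(10000) = 4

4


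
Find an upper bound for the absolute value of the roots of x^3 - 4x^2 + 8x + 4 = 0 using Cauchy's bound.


Cauchy's bound: all roots r satisfy |r| <= 1 + max(|a_i/a_n|) for i = 0,...,n-1
where a_n is the leading coefficient.

Coefficients: [1, -4, 8, 4]
Leading coefficient a_n = 1
Ratios |a_i/a_n|: 4, 8, 4
Maximum ratio: 8
Cauchy's bound: |r| <= 1 + 8 = 9

Upper bound = 9


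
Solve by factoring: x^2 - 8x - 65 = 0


We need two numbers that multiply to -65 and add to -8.
Those numbers are 5 and -13 (since 5 * (-13) = -65 and 5 + (-13) = -8).
So x^2 - 8x - 65 = (x + 5)(x - 13) = 0
Setting each factor to zero: x = -5 or x = 13

x = -5, x = 13


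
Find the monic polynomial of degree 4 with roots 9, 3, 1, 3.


A monic polynomial with roots 9, 3, 1, 3 is:
p(x) = (x - 9)(x - 3)(x - 1)(x - 3)
After multiplying by (x - 9): x - 9
After multiplying by (x - 3): x^2 - 12x + 27
After multiplying by (x - 1): x^3 - 13x^2 + 39x - 27
After multiplying by (x - 3): x^4 - 16x^3 + 78x^2 - 144x + 81

x^4 - 16x^3 + 78x^2 - 144x + 81


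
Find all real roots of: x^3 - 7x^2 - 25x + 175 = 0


Let p(x) = x^3 - 7x^2 - 25x + 175. By the rational root theorem (leading coefficient 1), any rational root is an integer divisor of 175: try ±1, ±2, ... in turn.
Test x = 1: value = 144 ≠ 0.
Test x = -1: value = 192 ≠ 0.
Test x = 5: value = 0 ✓, so (x - 5) is a factor.
Synthetic division by (x - 5): bring down 1; 1(5) - 7 = -2; (-2)(5) - 25 = -35; (-35)(5) + 175 = 0 → quotient x^2 - 2x - 35, remainder 0.
Solve the quadratic x^2 - 2x - 35 = 0: discriminant = (-2)^2 - 4(1)(-35) = 4 + 140 = 144.
sqrt(144) = 12, so x = (2 ± 12)/2: x = 7 or x = -5.

x = -5, x = 5, x = 7


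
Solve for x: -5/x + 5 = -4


Subtract 5 from both sides: -5/x = -9
Multiply both sides by x: -5 = -9 * x
Divide by -9: x = 5/9

x = 5/9


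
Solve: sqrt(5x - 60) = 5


Square both sides: 5x - 60 = 5^2 = 25
5x = 25 + 60 = 85
x = 17
Check: sqrt(5*17 - 60) = sqrt(25) = 5 ✓

x = 17


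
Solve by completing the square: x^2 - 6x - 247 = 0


Start: x^2 - 6x - 247 = 0
Move constant: x^2 - 6x = 247
Half of -6 is -3, squared is 9
Add 9 to both sides: x^2 - 6x + 9 = 256
(x - 3)^2 = 256
x - 3 = ±16
x = 3 + 16 = 19 or x = 3 - 16 = -13

x = -13, x = 19


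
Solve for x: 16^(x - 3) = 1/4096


Express both sides with the same base.
1/4096 = 16^(-3)
Since the bases match, equate exponents: x - 3 = -3
So x = -3 - (-3) = 0

x = 0


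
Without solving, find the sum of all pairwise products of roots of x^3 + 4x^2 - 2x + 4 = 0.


By Vieta's formulas for x^3 + bx^2 + cx + d = 0:
  r1 + r2 + r3 = -b/a = -4
  r1*r2 + r1*r3 + r2*r3 = c/a = -2
  r1*r2*r3 = -d/a = -4


Sum of pairwise products = -2


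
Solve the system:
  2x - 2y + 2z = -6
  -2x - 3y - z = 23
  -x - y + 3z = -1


Using Cramer's rule. Expand each determinant along the first row.
D  = 2*[(-3)*3 - (-1)*(-1)] - (-2)*[(-2)*3 - (-1)*(-1)] + 2*[(-2)*(-1) - (-3)*(-1)]
  = 2*(-10) - (-2)*(-7) + 2*(-1) = -36
Dx = (-6)*[(-3)*3 - (-1)*(-1)] - (-2)*[23*3 - (-1)*(-1)] + 2*[23*(-1) - (-3)*(-1)]
  = (-6)*(-10) - (-2)*(68) + 2*(-26) = 144
Dy = 2*[23*3 - (-1)*(-1)] - (-6)*[(-2)*3 - (-1)*(-1)] + 2*[(-2)*(-1) - 23*(-1)]
  = 2*(68) - (-6)*(-7) + 2*(25) = 144
Dz = 2*[(-3)*(-1) - 23*(-1)] - (-2)*[(-2)*(-1) - 23*(-1)] + (-6)*[(-2)*(-1) - (-3)*(-1)]
  = 2*(26) - (-2)*(25) + (-6)*(-1) = 108
x = Dx/D = 144/-36 = -4, y = Dy/D = 144/-36 = -4, z = Dz/D = 108/-36 = -3
Check eq1: (2)(-4) + (-2)(-4) + (2)(-3) = -6 = -6 ✓
Check eq2: (-2)(-4) + (-3)(-4) + (-1)(-3) = 23 = 23 ✓
Check eq3: (-1)(-4) + (-1)(-4) + (3)(-3) = -1 = -1 ✓

x = -4, y = -4, z = -3


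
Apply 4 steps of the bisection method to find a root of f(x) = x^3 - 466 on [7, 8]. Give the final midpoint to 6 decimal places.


f(x) = x^3 - 466
f(7) = -123 < 0
f(8) = 46 > 0

Step 1: midpoint = (7.000000 + 8.000000)/2 = 7.500000
  f(7.500000) = -44.125000
  f(mid) < 0, so root is in [7.500000, 8.000000]

Step 2: midpoint = (7.500000 + 8.000000)/2 = 7.750000
  f(7.750000) = -0.515625
  f(mid) < 0, so root is in [7.750000, 8.000000]

Step 3: midpoint = (7.750000 + 8.000000)/2 = 7.875000
  f(7.875000) = 22.373047
  f(mid) > 0, so root is in [7.750000, 7.875000]

Step 4: midpoint = (7.750000 + 7.875000)/2 = 7.812500
  f(7.812500) = 10.837158
  f(mid) > 0, so root is in [7.750000, 7.812500]

midpoint = 7.812500


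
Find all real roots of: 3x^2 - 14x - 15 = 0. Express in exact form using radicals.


Using the quadratic formula: x = (-b ± sqrt(b^2 - 4ac)) / (2a)
Here a = 3, b = -14, c = -15
Discriminant = b^2 - 4ac = (-14)^2 - 4(3)(-15) = 196 + 180 = 376
Since discriminant = 376 > 0, there are two real roots.
x = (14 ± 2*sqrt(94)) / 6
Simplifying: x = (7 ± sqrt(94)) / 3
Numerically: x ≈ 5.5651 or x ≈ -0.8985

x = (7 + sqrt(94)) / 3 or x = (7 - sqrt(94)) / 3


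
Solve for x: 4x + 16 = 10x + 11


Starting with: 4x + 16 = 10x + 11
Move all x terms to left: (4 - 10)x = 11 - 16
Simplify: -6x = -5
Divide both sides by -6: x = 5/6

x = 5/6


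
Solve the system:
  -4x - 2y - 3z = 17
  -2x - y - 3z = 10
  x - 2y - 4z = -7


Using Cramer's rule. Expand each determinant along the first row.
D  = (-4)*[(-1)*(-4) - (-3)*(-2)] - (-2)*[(-2)*(-4) - (-3)*1] + (-3)*[(-2)*(-2) - (-1)*1]
  = (-4)*(-2) - (-2)*(11) + (-3)*(5) = 15
Dx = 17*[(-1)*(-4) - (-3)*(-2)] - (-2)*[10*(-4) - (-3)*(-7)] + (-3)*[10*(-2) - (-1)*(-7)]
  = 17*(-2) - (-2)*(-61) + (-3)*(-27) = -75
Dy = (-4)*[10*(-4) - (-3)*(-7)] - 17*[(-2)*(-4) - (-3)*1] + (-3)*[(-2)*(-7) - 10*1]
  = (-4)*(-61) - 17*(11) + (-3)*(4) = 45
Dz = (-4)*[(-1)*(-7) - 10*(-2)] - (-2)*[(-2)*(-7) - 10*1] + 17*[(-2)*(-2) - (-1)*1]
  = (-4)*(27) - (-2)*(4) + 17*(5) = -15
x = Dx/D = -75/15 = -5, y = Dy/D = 45/15 = 3, z = Dz/D = -15/15 = -1
Check eq1: (-4)(-5) + (-2)(3) + (-3)(-1) = 17 = 17 ✓
Check eq2: (-2)(-5) + (-1)(3) + (-3)(-1) = 10 = 10 ✓
Check eq3: (1)(-5) + (-2)(3) + (-4)(-1) = -7 = -7 ✓

x = -5, y = 3, z = -1


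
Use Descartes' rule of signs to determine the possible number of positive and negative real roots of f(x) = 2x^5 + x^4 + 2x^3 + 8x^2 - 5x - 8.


Descartes' rule of signs:

For positive roots, count sign changes in f(x) = 2x^5 + x^4 + 2x^3 + 8x^2 - 5x - 8:
Signs of coefficients: +, +, +, +, -, -
Number of sign changes: 1
Possible positive real roots: 1

For negative roots, examine f(-x) = -2x^5 + x^4 - 2x^3 + 8x^2 + 5x - 8:
Signs of coefficients: -, +, -, +, +, -
Number of sign changes: 4
Possible negative real roots: 4, 2, 0

Positive roots: 1; Negative roots: 4 or 2 or 0


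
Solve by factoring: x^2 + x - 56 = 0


We need two numbers that multiply to -56 and add to 1.
Those numbers are -7 and 8 (since (-7) * 8 = -56 and (-7) + 8 = 1).
So x^2 + x - 56 = (x - 7)(x + 8) = 0
Setting each factor to zero: x = 7 or x = -8

x = -8, x = 7


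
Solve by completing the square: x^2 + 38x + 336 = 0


Start: x^2 + 38x + 336 = 0
Move constant: x^2 + 38x = -336
Half of 38 is 19, squared is 361
Add 361 to both sides: x^2 + 38x + 361 = 25
(x + 19)^2 = 25
x + 19 = ±5
x = -19 + 5 = -14 or x = -19 - 5 = -24

x = -24, x = -14


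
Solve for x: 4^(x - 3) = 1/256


Express both sides with the same base.
1/256 = 4^(-4)
Since the bases match, equate exponents: x - 3 = -4
So x = -4 - (-3) = -1

x = -1


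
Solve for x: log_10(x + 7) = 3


Convert to exponential form: x + 7 = 10^3 = 1000
x = 1000 - 7 = 993
Check: log_10(993 + 7) = log_10(1000) = log_10(1000) = 3 ✓

x = 993


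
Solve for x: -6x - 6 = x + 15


Starting with: -6x - 6 = x + 15
Move all x terms to left: (-6 - 1)x = 15 + 6
Simplify: -7x = 21
Divide both sides by -7: x = -3

x = -3


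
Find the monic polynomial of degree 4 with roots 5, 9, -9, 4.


A monic polynomial with roots 5, 9, -9, 4 is:
p(x) = (x - 5)(x - 9)(x + 9)(x - 4)
After multiplying by (x - 5): x - 5
After multiplying by (x - 9): x^2 - 14x + 45
After multiplying by (x + 9): x^3 - 5x^2 - 81x + 405
After multiplying by (x - 4): x^4 - 9x^3 - 61x^2 + 729x - 1620

x^4 - 9x^3 - 61x^2 + 729x - 1620


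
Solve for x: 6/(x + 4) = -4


Multiply both sides by (x + 4): 6 = -4(x + 4)
Distribute: 6 = -4x - 16
-4x = 6 + 16 = 22
x = -11/2

x = -11/2


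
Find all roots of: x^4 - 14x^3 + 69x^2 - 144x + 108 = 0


Let p(x) = x^4 - 14x^3 + 69x^2 - 144x + 108. By the rational root theorem (leading coefficient 1), any rational root is an integer divisor of 108: try ±1, ±2, ... in turn.
Test x = 1: value = 20 ≠ 0.
Test x = -1: value = 336 ≠ 0.
Test x = 2: value = 0 ✓, so (x - 2) is a factor.
Synthetic division by (x - 2): bring down 1; 1(2) - 14 = -12; (-12)(2) + 69 = 45; 45(2) - 144 = -54; (-54)(2) + 108 = 0 → quotient x^3 - 12x^2 + 45x - 54, remainder 0.
Continue with the quotient x^3 - 12x^2 + 45x - 54 (candidates must divide 54; re-test x = 2 first in case it repeats).
Test x = 2: value = -4 ≠ 0.
Test x = -2: value = -200 ≠ 0.
Test x = 3: value = 0 ✓, so (x - 3) is a factor.
Synthetic division by (x - 3): bring down 1; 1(3) - 12 = -9; (-9)(3) + 45 = 18; 18(3) - 54 = 0 → quotient x^2 - 9x + 18, remainder 0.
Solve the quadratic x^2 - 9x + 18 = 0: discriminant = (-9)^2 - 4(1)(18) = 81 - 72 = 9.
sqrt(9) = 3, so x = (9 ± 3)/2: x = 6 or x = 3.
Collecting all roots found:

x = 2, x = 3 (multiplicity 2), x = 6


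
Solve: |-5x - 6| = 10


An absolute value equation |expr| = 10 gives two cases:
Case 1: -5x - 6 = 10
  -5x = 16, so x = -16/5
Case 2: -5x - 6 = -10
  -5x = -4, so x = 4/5

x = -16/5, x = 4/5


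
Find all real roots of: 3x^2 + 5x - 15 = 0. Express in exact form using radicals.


Using the quadratic formula: x = (-b ± sqrt(b^2 - 4ac)) / (2a)
Here a = 3, b = 5, c = -15
Discriminant = b^2 - 4ac = 5^2 - 4(3)(-15) = 25 + 180 = 205
Since discriminant = 205 > 0, there are two real roots.
x = (-5 ± sqrt(205)) / 6
Numerically: x ≈ 1.5530 or x ≈ -3.2196

x = (-5 + sqrt(205)) / 6 or x = (-5 - sqrt(205)) / 6


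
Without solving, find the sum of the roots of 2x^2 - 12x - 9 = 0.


By Vieta's formulas for ax^2 + bx + c = 0:
  Sum of roots = -b/a
  Product of roots = c/a

Here a = 2, b = -12, c = -9
Sum = -(-12)/2 = 6
Product = -9/2 = -9/2

Sum = 6


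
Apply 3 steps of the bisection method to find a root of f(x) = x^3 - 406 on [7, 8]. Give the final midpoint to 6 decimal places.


f(x) = x^3 - 406
f(7) = -63 < 0
f(8) = 106 > 0

Step 1: midpoint = (7.000000 + 8.000000)/2 = 7.500000
  f(7.500000) = 15.875000
  f(mid) > 0, so root is in [7.000000, 7.500000]

Step 2: midpoint = (7.000000 + 7.500000)/2 = 7.250000
  f(7.250000) = -24.921875
  f(mid) < 0, so root is in [7.250000, 7.500000]

Step 3: midpoint = (7.250000 + 7.500000)/2 = 7.375000
  f(7.375000) = -4.869141
  f(mid) < 0, so root is in [7.375000, 7.500000]

midpoint = 7.375000


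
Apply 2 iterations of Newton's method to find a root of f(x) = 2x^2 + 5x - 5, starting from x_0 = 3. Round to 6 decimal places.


Newton's method: x_(n+1) = x_n - f(x_n)/f'(x_n)
f(x) = 2x^2 + 5x - 5
f'(x) = 4x + 5

Iteration 1:
  f(3.000000) = 28.000000
  f'(3.000000) = 17.000000
  x_1 = 3.000000 - (28.000000)/(17.000000) = 1.352941

Iteration 2:
  f(1.352941) = 5.425606
  f'(1.352941) = 10.411765
  x_2 = 1.352941 - (5.425606)/(10.411765) = 0.831838

x_2 = 0.831838


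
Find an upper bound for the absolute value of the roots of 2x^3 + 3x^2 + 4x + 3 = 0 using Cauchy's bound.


Cauchy's bound: all roots r satisfy |r| <= 1 + max(|a_i/a_n|) for i = 0,...,n-1
where a_n is the leading coefficient.

Coefficients: [2, 3, 4, 3]
Leading coefficient a_n = 2
Ratios |a_i/a_n|: 3/2, 2, 3/2
Maximum ratio: 2
Cauchy's bound: |r| <= 1 + 2 = 3

Upper bound = 3


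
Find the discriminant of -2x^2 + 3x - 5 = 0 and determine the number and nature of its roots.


For ax^2 + bx + c = 0, discriminant D = b^2 - 4ac
Here a = -2, b = 3, c = -5
D = (3)^2 - 4(-2)(-5) = 9 - 40 = -31

D = -31 < 0
The equation has no real roots (2 complex conjugate roots).

Discriminant = -31, no real roots (2 complex conjugate roots)


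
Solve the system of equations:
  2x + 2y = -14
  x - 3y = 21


Using Cramer's rule:
Determinant D = (2)(-3) - (1)(2) = -6 - 2 = -8
Dx = (-14)(-3) - (21)(2) = 42 - 42 = 0
Dy = (2)(21) - (1)(-14) = 42 + 14 = 56
x = Dx/D = 0/-8 = 0
y = Dy/D = 56/-8 = -7

x = 0, y = -7


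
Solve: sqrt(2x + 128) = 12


Square both sides: 2x + 128 = 12^2 = 144
2x = 144 - 128 = 16
x = 8
Check: sqrt(2*8 + 128) = sqrt(144) = 12 ✓

x = 8


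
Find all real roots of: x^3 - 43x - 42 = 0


Let p(x) = x^3 - 43x - 42. By the rational root theorem (leading coefficient 1), any rational root is an integer divisor of 42: try ±1, ±2, ... in turn.
Test x = 1: value = -84 ≠ 0.
Test x = -1: value = 0 ✓, so (x + 1) is a factor.
Synthetic division by (x + 1): bring down 1; 1(-1) + 0 = -1; (-1)(-1) - 43 = -42; (-42)(-1) - 42 = 0 → quotient x^2 - x - 42, remainder 0.
Solve the quadratic x^2 - x - 42 = 0: discriminant = (-1)^2 - 4(1)(-42) = 1 + 168 = 169.
sqrt(169) = 13, so x = (1 ± 13)/2: x = 7 or x = -6.

x = -6, x = -1, x = 7


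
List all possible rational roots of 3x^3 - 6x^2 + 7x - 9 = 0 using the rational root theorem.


Rational root theorem: possible roots are ±p/q where:
  p divides the constant term (-9): p ∈ {1, 3, 9}
  q divides the leading coefficient (3): q ∈ {1, 3}

All possible rational roots: -9, -3, -1, -1/3, 1/3, 1, 3, 9

-9, -3, -1, -1/3, 1/3, 1, 3, 9


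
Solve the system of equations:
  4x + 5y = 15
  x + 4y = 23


Using Cramer's rule:
Determinant D = (4)(4) - (1)(5) = 16 - 5 = 11
Dx = (15)(4) - (23)(5) = 60 - 115 = -55
Dy = (4)(23) - (1)(15) = 92 - 15 = 77
x = Dx/D = -55/11 = -5
y = Dy/D = 77/11 = 7

x = -5, y = 7


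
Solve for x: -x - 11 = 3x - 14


Starting with: -x - 11 = 3x - 14
Move all x terms to left: (-1 - 3)x = -14 + 11
Simplify: -4x = -3
Divide both sides by -4: x = 3/4

x = 3/4


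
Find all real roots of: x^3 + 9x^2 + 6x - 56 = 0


Let p(x) = x^3 + 9x^2 + 6x - 56. By the rational root theorem (leading coefficient 1), any rational root is an integer divisor of 56: try ±1, ±2, ... in turn.
Test x = 1: value = -40 ≠ 0.
Test x = -1: value = -54 ≠ 0.
Test x = 2: value = 0 ✓, so (x - 2) is a factor.
Synthetic division by (x - 2): bring down 1; 1(2) + 9 = 11; 11(2) + 6 = 28; 28(2) - 56 = 0 → quotient x^2 + 11x + 28, remainder 0.
Solve the quadratic x^2 + 11x + 28 = 0: discriminant = 11^2 - 4(1)(28) = 121 - 112 = 9.
sqrt(9) = 3, so x = (-11 ± 3)/2: x = -4 or x = -7.

x = -7, x = -4, x = 2


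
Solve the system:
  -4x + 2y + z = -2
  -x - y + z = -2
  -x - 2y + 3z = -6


Using Cramer's rule. Expand each determinant along the first row.
D  = (-4)*[(-1)*3 - 1*(-2)] - 2*[(-1)*3 - 1*(-1)] + 1*[(-1)*(-2) - (-1)*(-1)]
  = (-4)*(-1) - 2*(-2) + 1*(1) = 9
Dx = (-2)*[(-1)*3 - 1*(-2)] - 2*[(-2)*3 - 1*(-6)] + 1*[(-2)*(-2) - (-1)*(-6)]
  = (-2)*(-1) - 2*(0) + 1*(-2) = 0
Dy = (-4)*[(-2)*3 - 1*(-6)] - (-2)*[(-1)*3 - 1*(-1)] + 1*[(-1)*(-6) - (-2)*(-1)]
  = (-4)*(0) - (-2)*(-2) + 1*(4) = 0
Dz = (-4)*[(-1)*(-6) - (-2)*(-2)] - 2*[(-1)*(-6) - (-2)*(-1)] + (-2)*[(-1)*(-2) - (-1)*(-1)]
  = (-4)*(2) - 2*(4) + (-2)*(1) = -18
x = Dx/D = 0/9 = 0, y = Dy/D = 0/9 = 0, z = Dz/D = -18/9 = -2
Check eq1: (-4)(0) + (2)(0) + (1)(-2) = -2 = -2 ✓
Check eq2: (-1)(0) + (-1)(0) + (1)(-2) = -2 = -2 ✓
Check eq3: (-1)(0) + (-2)(0) + (3)(-2) = -6 = -6 ✓

x = 0, y = 0, z = -2


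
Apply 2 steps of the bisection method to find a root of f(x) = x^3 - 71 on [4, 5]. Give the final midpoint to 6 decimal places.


f(x) = x^3 - 71
f(4) = -7 < 0
f(5) = 54 > 0

Step 1: midpoint = (4.000000 + 5.000000)/2 = 4.500000
  f(4.500000) = 20.125000
  f(mid) > 0, so root is in [4.000000, 4.500000]

Step 2: midpoint = (4.000000 + 4.500000)/2 = 4.250000
  f(4.250000) = 5.765625
  f(mid) > 0, so root is in [4.000000, 4.250000]

midpoint = 4.250000


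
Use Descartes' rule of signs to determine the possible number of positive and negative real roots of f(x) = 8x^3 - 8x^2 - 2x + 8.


Descartes' rule of signs:

For positive roots, count sign changes in f(x) = 8x^3 - 8x^2 - 2x + 8:
Signs of coefficients: +, -, -, +
Number of sign changes: 2
Possible positive real roots: 2, 0

For negative roots, examine f(-x) = -8x^3 - 8x^2 + 2x + 8:
Signs of coefficients: -, -, +, +
Number of sign changes: 1
Possible negative real roots: 1

Positive roots: 2 or 0; Negative roots: 1


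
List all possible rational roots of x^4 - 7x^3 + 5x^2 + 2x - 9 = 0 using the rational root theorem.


Rational root theorem: possible roots are ±p/q where:
  p divides the constant term (-9): p ∈ {1, 3, 9}
  q divides the leading coefficient (1): q ∈ {1}

All possible rational roots: -9, -3, -1, 1, 3, 9

-9, -3, -1, 1, 3, 9


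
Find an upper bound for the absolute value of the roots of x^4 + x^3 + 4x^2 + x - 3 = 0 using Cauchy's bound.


Cauchy's bound: all roots r satisfy |r| <= 1 + max(|a_i/a_n|) for i = 0,...,n-1
where a_n is the leading coefficient.

Coefficients: [1, 1, 4, 1, -3]
Leading coefficient a_n = 1
Ratios |a_i/a_n|: 1, 4, 1, 3
Maximum ratio: 4
Cauchy's bound: |r| <= 1 + 4 = 5

Upper bound = 5


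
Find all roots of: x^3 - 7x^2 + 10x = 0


The constant term is 0, so x = 0 is a root. Factor out x:
  x^2 - 7x + 10 = 0
Solve the quadratic x^2 - 7x + 10 = 0: discriminant = (-7)^2 - 4(1)(10) = 49 - 40 = 9.
sqrt(9) = 3, so x = (7 ± 3)/2: x = 5 or x = 2.
Collecting all roots found:

x = 0, x = 2, x = 5


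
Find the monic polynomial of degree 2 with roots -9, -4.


A monic polynomial with roots -9, -4 is:
p(x) = (x + 9)(x + 4)
After multiplying by (x + 9): x + 9
After multiplying by (x + 4): x^2 + 13x + 36

x^2 + 13x + 36


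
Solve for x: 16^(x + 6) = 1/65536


Express both sides with the same base.
1/65536 = 16^(-4)
Since the bases match, equate exponents: x + 6 = -4
So x = -4 - (6) = -10

x = -10


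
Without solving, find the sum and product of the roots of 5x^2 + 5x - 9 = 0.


By Vieta's formulas for ax^2 + bx + c = 0:
  Sum of roots = -b/a
  Product of roots = c/a

Here a = 5, b = 5, c = -9
Sum = -(5)/5 = -1
Product = -9/5 = -9/5

Sum = -1, Product = -9/5


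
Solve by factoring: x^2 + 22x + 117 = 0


We need two numbers that multiply to 117 and add to 22.
Those numbers are 13 and 9 (since 13 * 9 = 117 and 13 + 9 = 22).
So x^2 + 22x + 117 = (x + 13)(x + 9) = 0
Setting each factor to zero: x = -13 or x = -9

x = -13, x = -9


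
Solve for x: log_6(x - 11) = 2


Convert to exponential form: x - 11 = 6^2 = 36
x = 36 + 11 = 47
Check: log_6(47 - 11) = log_6(36) = log_6(36) = 2 ✓

x = 47


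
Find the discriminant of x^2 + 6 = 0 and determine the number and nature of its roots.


For ax^2 + bx + c = 0, discriminant D = b^2 - 4ac
Here a = 1, b = 0, c = 6
D = (0)^2 - 4(1)(6) = 0 - 24 = -24

D = -24 < 0
The equation has no real roots (2 complex conjugate roots).

Discriminant = -24, no real roots (2 complex conjugate roots)


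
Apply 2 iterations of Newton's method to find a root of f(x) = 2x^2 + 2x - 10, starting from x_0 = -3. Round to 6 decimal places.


Newton's method: x_(n+1) = x_n - f(x_n)/f'(x_n)
f(x) = 2x^2 + 2x - 10
f'(x) = 4x + 2

Iteration 1:
  f(-3.000000) = 2.000000
  f'(-3.000000) = -10.000000
  x_1 = -3.000000 - (2.000000)/(-10.000000) = -2.800000

Iteration 2:
  f(-2.800000) = 0.080000
  f'(-2.800000) = -9.200000
  x_2 = -2.800000 - (0.080000)/(-9.200000) = -2.791304

x_2 = -2.791304


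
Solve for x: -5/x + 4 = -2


Subtract 4 from both sides: -5/x = -6
Multiply both sides by x: -5 = -6 * x
Divide by -6: x = 5/6

x = 5/6


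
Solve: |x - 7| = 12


An absolute value equation |expr| = 12 gives two cases:
Case 1: x - 7 = 12
  x = 19, so x = 19
Case 2: x - 7 = -12
  x = -5, so x = -5

x = -5, x = 19


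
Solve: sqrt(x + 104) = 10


Square both sides: x + 104 = 10^2 = 100
x = 100 - 104 = -4
x = -4
Check: sqrt(1*(-4) + 104) = sqrt(100) = 10 ✓

x = -4


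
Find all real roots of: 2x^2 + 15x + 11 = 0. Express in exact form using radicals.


Using the quadratic formula: x = (-b ± sqrt(b^2 - 4ac)) / (2a)
Here a = 2, b = 15, c = 11
Discriminant = b^2 - 4ac = 15^2 - 4(2)(11) = 225 - 88 = 137
Since discriminant = 137 > 0, there are two real roots.
x = (-15 ± sqrt(137)) / 4
Numerically: x ≈ -0.8238 or x ≈ -6.6762

x = (-15 + sqrt(137)) / 4 or x = (-15 - sqrt(137)) / 4


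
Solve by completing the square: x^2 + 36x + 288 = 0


Start: x^2 + 36x + 288 = 0
Move constant: x^2 + 36x = -288
Half of 36 is 18, squared is 324
Add 324 to both sides: x^2 + 36x + 324 = 36
(x + 18)^2 = 36
x + 18 = ±6
x = -18 + 6 = -12 or x = -18 - 6 = -24

x = -24, x = -12


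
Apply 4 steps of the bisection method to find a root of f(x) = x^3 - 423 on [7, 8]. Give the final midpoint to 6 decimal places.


f(x) = x^3 - 423
f(7) = -80 < 0
f(8) = 89 > 0

Step 1: midpoint = (7.000000 + 8.000000)/2 = 7.500000
  f(7.500000) = -1.125000
  f(mid) < 0, so root is in [7.500000, 8.000000]

Step 2: midpoint = (7.500000 + 8.000000)/2 = 7.750000
  f(7.750000) = 42.484375
  f(mid) > 0, so root is in [7.500000, 7.750000]

Step 3: midpoint = (7.500000 + 7.750000)/2 = 7.625000
  f(7.625000) = 20.322266
  f(mid) > 0, so root is in [7.500000, 7.625000]

Step 4: midpoint = (7.500000 + 7.625000)/2 = 7.562500
  f(7.562500) = 9.510010
  f(mid) > 0, so root is in [7.500000, 7.562500]

midpoint = 7.562500


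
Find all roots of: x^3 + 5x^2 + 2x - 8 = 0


Let p(x) = x^3 + 5x^2 + 2x - 8. By the rational root theorem (leading coefficient 1), any rational root is an integer divisor of 8: try ±1, ±2, ... in turn.
Test x = 1: value = 0 ✓, so (x - 1) is a factor.
Synthetic division by (x - 1): bring down 1; 1(1) + 5 = 6; 6(1) + 2 = 8; 8(1) - 8 = 0 → quotient x^2 + 6x + 8, remainder 0.
Solve the quadratic x^2 + 6x + 8 = 0: discriminant = 6^2 - 4(1)(8) = 36 - 32 = 4.
sqrt(4) = 2, so x = (-6 ± 2)/2: x = -2 or x = -4.
Collecting all roots found:

x = -4, x = -2, x = 1


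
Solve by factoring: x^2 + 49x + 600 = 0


We need two numbers that multiply to 600 and add to 49.
Those numbers are 25 and 24 (since 25 * 24 = 600 and 25 + 24 = 49).
So x^2 + 49x + 600 = (x + 25)(x + 24) = 0
Setting each factor to zero: x = -25 or x = -24

x = -25, x = -24


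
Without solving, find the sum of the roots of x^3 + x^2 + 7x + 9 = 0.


By Vieta's formulas for x^3 + bx^2 + cx + d = 0:
  r1 + r2 + r3 = -b/a = -1
  r1*r2 + r1*r3 + r2*r3 = c/a = 7
  r1*r2*r3 = -d/a = -9


Sum = -1


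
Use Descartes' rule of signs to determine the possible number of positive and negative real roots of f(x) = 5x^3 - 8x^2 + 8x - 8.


Descartes' rule of signs:

For positive roots, count sign changes in f(x) = 5x^3 - 8x^2 + 8x - 8:
Signs of coefficients: +, -, +, -
Number of sign changes: 3
Possible positive real roots: 3, 1

For negative roots, examine f(-x) = -5x^3 - 8x^2 - 8x - 8:
Signs of coefficients: -, -, -, -
Number of sign changes: 0
Possible negative real roots: 0

Positive roots: 3 or 1; Negative roots: 0


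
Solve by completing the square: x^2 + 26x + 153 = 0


Start: x^2 + 26x + 153 = 0
Move constant: x^2 + 26x = -153
Half of 26 is 13, squared is 169
Add 169 to both sides: x^2 + 26x + 169 = 16
(x + 13)^2 = 16
x + 13 = ±4
x = -13 + 4 = -9 or x = -13 - 4 = -17

x = -17, x = -9


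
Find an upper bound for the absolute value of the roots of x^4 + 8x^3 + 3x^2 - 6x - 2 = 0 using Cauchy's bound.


Cauchy's bound: all roots r satisfy |r| <= 1 + max(|a_i/a_n|) for i = 0,...,n-1
where a_n is the leading coefficient.

Coefficients: [1, 8, 3, -6, -2]
Leading coefficient a_n = 1
Ratios |a_i/a_n|: 8, 3, 6, 2
Maximum ratio: 8
Cauchy's bound: |r| <= 1 + 8 = 9

Upper bound = 9


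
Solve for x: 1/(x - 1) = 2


Multiply both sides by (x - 1): 1 = 2(x - 1)
Distribute: 1 = 2x - 2
2x = 1 + 2 = 3
x = 3/2

x = 3/2


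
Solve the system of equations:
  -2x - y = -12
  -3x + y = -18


Using Cramer's rule:
Determinant D = (-2)(1) - (-3)(-1) = -2 - 3 = -5
Dx = (-12)(1) - (-18)(-1) = -12 - 18 = -30
Dy = (-2)(-18) - (-3)(-12) = 36 - 36 = 0
x = Dx/D = -30/-5 = 6
y = Dy/D = 0/-5 = 0

x = 6, y = 0


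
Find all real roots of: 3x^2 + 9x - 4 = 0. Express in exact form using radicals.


Using the quadratic formula: x = (-b ± sqrt(b^2 - 4ac)) / (2a)
Here a = 3, b = 9, c = -4
Discriminant = b^2 - 4ac = 9^2 - 4(3)(-4) = 81 + 48 = 129
Since discriminant = 129 > 0, there are two real roots.
x = (-9 ± sqrt(129)) / 6
Numerically: x ≈ 0.3930 or x ≈ -3.3930

x = (-9 + sqrt(129)) / 6 or x = (-9 - sqrt(129)) / 6


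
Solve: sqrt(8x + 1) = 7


Square both sides: 8x + 1 = 7^2 = 49
8x = 49 - 1 = 48
x = 6
Check: sqrt(8*6 + 1) = sqrt(49) = 7 ✓

x = 6


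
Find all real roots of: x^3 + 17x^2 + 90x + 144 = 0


Let p(x) = x^3 + 17x^2 + 90x + 144. By the rational root theorem (leading coefficient 1), any rational root is an integer divisor of 144: try ±1, ±2, ... in turn.
Test x = 1: value = 252 ≠ 0.
Test x = -1: value = 70 ≠ 0.
Test x = 2: value = 400 ≠ 0.
Test x = -2: value = 24 ≠ 0.
Test x = 3: value = 594 ≠ 0.
Test x = -3: value = 0 ✓, so (x + 3) is a factor.
Synthetic division by (x + 3): bring down 1; 1(-3) + 17 = 14; 14(-3) + 90 = 48; 48(-3) + 144 = 0 → quotient x^2 + 14x + 48, remainder 0.
Solve the quadratic x^2 + 14x + 48 = 0: discriminant = 14^2 - 4(1)(48) = 196 - 192 = 4.
sqrt(4) = 2, so x = (-14 ± 2)/2: x = -6 or x = -8.

x = -8, x = -6, x = -3


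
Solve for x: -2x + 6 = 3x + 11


Starting with: -2x + 6 = 3x + 11
Move all x terms to left: (-2 - 3)x = 11 - 6
Simplify: -5x = 5
Divide both sides by -5: x = -1

x = -1


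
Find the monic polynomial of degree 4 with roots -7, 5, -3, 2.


A monic polynomial with roots -7, 5, -3, 2 is:
p(x) = (x + 7)(x - 5)(x + 3)(x - 2)
After multiplying by (x + 7): x + 7
After multiplying by (x - 5): x^2 + 2x - 35
After multiplying by (x + 3): x^3 + 5x^2 - 29x - 105
After multiplying by (x - 2): x^4 + 3x^3 - 39x^2 - 47x + 210

x^4 + 3x^3 - 39x^2 - 47x + 210


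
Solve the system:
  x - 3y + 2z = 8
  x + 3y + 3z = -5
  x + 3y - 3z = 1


Using Cramer's rule. Expand each determinant along the first row.
D  = 1*[3*(-3) - 3*3] - (-3)*[1*(-3) - 3*1] + 2*[1*3 - 3*1]
  = 1*(-18) - (-3)*(-6) + 2*(0) = -36
Dx = 8*[3*(-3) - 3*3] - (-3)*[(-5)*(-3) - 3*1] + 2*[(-5)*3 - 3*1]
  = 8*(-18) - (-3)*(12) + 2*(-18) = -144
Dy = 1*[(-5)*(-3) - 3*1] - 8*[1*(-3) - 3*1] + 2*[1*1 - (-5)*1]
  = 1*(12) - 8*(-6) + 2*(6) = 72
Dz = 1*[3*1 - (-5)*3] - (-3)*[1*1 - (-5)*1] + 8*[1*3 - 3*1]
  = 1*(18) - (-3)*(6) + 8*(0) = 36
x = Dx/D = -144/-36 = 4, y = Dy/D = 72/-36 = -2, z = Dz/D = 36/-36 = -1
Check eq1: (1)(4) + (-3)(-2) + (2)(-1) = 8 = 8 ✓
Check eq2: (1)(4) + (3)(-2) + (3)(-1) = -5 = -5 ✓
Check eq3: (1)(4) + (3)(-2) + (-3)(-1) = 1 = 1 ✓

x = 4, y = -2, z = -1


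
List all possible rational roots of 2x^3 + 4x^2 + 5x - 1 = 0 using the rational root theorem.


Rational root theorem: possible roots are ±p/q where:
  p divides the constant term (-1): p ∈ {1}
  q divides the leading coefficient (2): q ∈ {1, 2}

All possible rational roots: -1, -1/2, 1/2, 1

-1, -1/2, 1/2, 1
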